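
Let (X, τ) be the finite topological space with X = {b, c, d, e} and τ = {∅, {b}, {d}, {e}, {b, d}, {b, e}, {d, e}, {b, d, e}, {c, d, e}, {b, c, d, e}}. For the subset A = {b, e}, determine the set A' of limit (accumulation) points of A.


A' = {c}

For each x ∈ X, list the open sets U ∈ τ with x ∈ U, then check whether U ∩ (A ∖ {x}) ≠ ∅ for every such U.
  x = b: open {b} ∋ x has {b} ∩ (A ∖ {b}) = ∅, so x is NOT a limit point.
  x = c: opens ∋ x are {c, d, e}, {b, c, d, e}; each meets A ∖ {c}, so x IS a limit point.
  x = d: open {d} ∋ x has {d} ∩ (A ∖ {d}) = ∅, so x is NOT a limit point.
  x = e: open {e} ∋ x has {e} ∩ (A ∖ {e}) = ∅, so x is NOT a limit point.
Collecting: A' = {c}.


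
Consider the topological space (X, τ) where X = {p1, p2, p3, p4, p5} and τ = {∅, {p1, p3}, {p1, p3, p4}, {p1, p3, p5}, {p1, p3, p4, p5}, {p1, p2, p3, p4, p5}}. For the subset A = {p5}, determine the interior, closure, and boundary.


int(A) = ∅, cl(A) = {p2, p5}, ∂A = {p2, p5}.

Closed sets in (X, τ) are complements of opens:
  closed(X, τ) = {∅, {p2}, {p2, p4}, {p2, p5}, {p2, p4, p5}, {p1, p2, p3, p4, p5}}.
int(A) = ⋃ {U ∈ τ : U ⊆ A}. Opens contained in A: ∅.
Taking the union of these: int(A) = ∅.
cl(A) = ⋂ {C closed : A ⊆ C}. Closed sets containing A: {p2, p5}, {p2, p4, p5}, {p1, p2, p3, p4, p5}.
Intersecting these: cl(A) = {p2, p5}.
∂A = cl(A) ∖ int(A) = {p2, p5} ∖ ∅ = {p2, p5}.


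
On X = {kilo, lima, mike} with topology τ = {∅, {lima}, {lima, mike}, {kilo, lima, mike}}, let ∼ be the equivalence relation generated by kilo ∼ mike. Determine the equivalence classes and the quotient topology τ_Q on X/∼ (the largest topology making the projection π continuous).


X/∼ = {[kilo=mike], [lima]}; |τ_Q| = 3.

Equivalence classes: [kilo=mike], [lima].
Quotient map π: X → X/∼ sends kilo ↦ [kilo=mike], lima ↦ [lima], mike ↦ [kilo=mike].
For each subset V ⊆ X/∼, compute π^{-1}(V) ⊆ X and check whether π^{-1}(V) ∈ τ. V is open in τ_Q iff π^{-1}(V) ∈ τ.
  V = {}: π^{-1}(V) = ∅ ∈ τ ✓.
  V = {[kilo=mike]}: π^{-1}(V) = {kilo, mike} ∉ τ ✗.
  V = {[lima]}: π^{-1}(V) = {lima} ∈ τ ✓.
  V = {[kilo=mike], [lima]}: π^{-1}(V) = {kilo, lima, mike} ∈ τ ✓.
Open sets in the quotient: τ_Q = {{}, {[lima]}, {[kilo=mike], [lima]}} (3 elements).


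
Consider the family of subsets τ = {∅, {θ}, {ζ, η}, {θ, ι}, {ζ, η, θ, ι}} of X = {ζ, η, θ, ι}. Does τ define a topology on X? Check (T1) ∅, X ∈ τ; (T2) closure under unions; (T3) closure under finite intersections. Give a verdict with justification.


τ is NOT a topology on X.

Axiom (T1): ∅ ∈ τ? Yes; X ∈ τ? Yes.
Axiom (T2/T3): check pairwise unions and intersections of members of τ.
Counterexample for (T2): {θ} ∪ {ζ, η} = {ζ, η, θ} ∉ τ. Therefore τ is NOT a topology.


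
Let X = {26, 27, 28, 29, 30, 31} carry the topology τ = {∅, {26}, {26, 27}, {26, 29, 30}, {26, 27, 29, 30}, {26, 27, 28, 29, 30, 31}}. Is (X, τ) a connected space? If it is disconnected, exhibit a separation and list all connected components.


(X, τ) is connected.

Find clopen sets (U ∈ τ with X ∖ U ∈ τ):
  U = ∅, X ∖ U = {26, 27, 28, 29, 30, 31} — both open, so U is clopen.
  U = {26, 27, 28, 29, 30, 31}, X ∖ U = ∅ — both open, so U is clopen.
Only trivial clopens (∅ and X) exist, so (X, τ) is connected.
Compute connected components by grouping points that agree on all clopens:
  component: {26, 27, 28, 29, 30, 31}


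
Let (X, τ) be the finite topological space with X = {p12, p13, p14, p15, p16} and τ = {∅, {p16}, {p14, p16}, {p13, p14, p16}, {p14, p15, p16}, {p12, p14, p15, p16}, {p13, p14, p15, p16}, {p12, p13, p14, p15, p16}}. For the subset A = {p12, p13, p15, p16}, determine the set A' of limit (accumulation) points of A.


A' = {p12, p13, p14, p15}

For each x ∈ X, list the open sets U ∈ τ with x ∈ U, then check whether U ∩ (A ∖ {x}) ≠ ∅ for every such U.
  x = p12: opens ∋ x are {p12, p14, p15, p16}, {p12, p13, p14, p15, p16}; each meets A ∖ {p12}, so x IS a limit point.
  x = p13: opens ∋ x are {p13, p14, p16}, {p13, p14, p15, p16}, {p12, p13, p14, p15, p16}; each meets A ∖ {p13}, so x IS a limit point.
  x = p14: opens ∋ x are {p14, p16}, {p13, p14, p16}, {p14, p15, p16}, {p12, p14, p15, p16}, {p13, p14, p15, p16}, {p12, p13, p14, p15, p16}; each meets A ∖ {p14}, so x IS a limit point.
  x = p15: opens ∋ x are {p14, p15, p16}, {p12, p14, p15, p16}, {p13, p14, p15, p16}, {p12, p13, p14, p15, p16}; each meets A ∖ {p15}, so x IS a limit point.
  x = p16: open {p16} ∋ x has {p16} ∩ (A ∖ {p16}) = ∅, so x is NOT a limit point.
Collecting: A' = {p12, p13, p14, p15}.


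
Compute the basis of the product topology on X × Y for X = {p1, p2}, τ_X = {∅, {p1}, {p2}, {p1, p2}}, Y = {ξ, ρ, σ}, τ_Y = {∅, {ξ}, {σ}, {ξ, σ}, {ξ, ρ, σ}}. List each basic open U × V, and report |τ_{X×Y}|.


Basis B = {∅ × ∅, {p1} × {ξ}, {p1} × {σ}, {p2} × {ξ}, {p2} × {σ}, {p1} × {ξ, σ}, {p1, p2} × {ξ}, {p1, p2} × {σ}, {p2} × {ξ, σ}, {p1} × {ξ, ρ, σ}, {p2} × {ξ, ρ, σ}, {p1, p2} × {ξ, σ}, {p1, p2} × {ξ, ρ, σ}}; |τ_{X×Y}| = 25.

Enumerate products U × V with U ∈ τ_X, V ∈ τ_Y (deduplicated):
  ∅ × ∅ = {} (∅)
  {p1} × {ξ} = {(p1,ξ)}
  {p1} × {σ} = {(p1,σ)}
  {p2} × {ξ} = {(p2,ξ)}
  {p2} × {σ} = {(p2,σ)}
  {p1} × {ξ, σ} = {(p1,ξ), (p1,σ)}
  {p1, p2} × {ξ} = {(p1,ξ), (p2,ξ)}
  {p1, p2} × {σ} = {(p1,σ), (p2,σ)}
  {p2} × {ξ, σ} = {(p2,ξ), (p2,σ)}
  {p1} × {ξ, ρ, σ} = {(p1,ξ), (p1,ρ), (p1,σ)}
  {p2} × {ξ, ρ, σ} = {(p2,ξ), (p2,ρ), (p2,σ)}
  {p1, p2} × {ξ, σ} = {(p1,ξ), (p1,σ), (p2,ξ), (p2,σ)}
  {p1, p2} × {ξ, ρ, σ} = {(p1,ξ), (p1,ρ), (p1,σ), (p2,ξ), (p2,ρ), (p2,σ)}
These 13 distinct sets form the basis B.
Close under arbitrary unions to get τ_{X×Y}; counting gives |τ_{X×Y}| = 25.


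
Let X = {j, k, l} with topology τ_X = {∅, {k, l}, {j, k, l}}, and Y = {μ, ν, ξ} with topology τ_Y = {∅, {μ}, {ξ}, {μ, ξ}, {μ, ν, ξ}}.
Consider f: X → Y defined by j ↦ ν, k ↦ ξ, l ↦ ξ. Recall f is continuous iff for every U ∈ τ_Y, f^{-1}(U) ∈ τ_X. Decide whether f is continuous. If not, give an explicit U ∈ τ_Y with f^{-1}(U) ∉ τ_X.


f IS continuous.

Compute f^{-1}(U) for each U ∈ τ_Y:
  U = ∅: f^{-1}(U) = ∅ ∈ τ_X ✓.
  U = {μ}: f^{-1}(U) = ∅ ∈ τ_X ✓.
  U = {ξ}: f^{-1}(U) = {k, l} ∈ τ_X ✓.
  U = {μ, ξ}: f^{-1}(U) = {k, l} ∈ τ_X ✓.
  U = {μ, ν, ξ}: f^{-1}(U) = {j, k, l} ∈ τ_X ✓.
Every preimage lies in τ_X, so f IS continuous.


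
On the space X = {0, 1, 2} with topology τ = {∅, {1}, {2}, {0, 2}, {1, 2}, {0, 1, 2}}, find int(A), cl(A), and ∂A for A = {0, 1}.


int(A) = {1}, cl(A) = {0, 1}, ∂A = {0}.

Closed sets in (X, τ) are complements of opens:
  closed(X, τ) = {∅, {0}, {1}, {0, 1}, {0, 2}, {0, 1, 2}}.
int(A) = ⋃ {U ∈ τ : U ⊆ A}. Opens contained in A: ∅, {1}.
Taking the union of these: int(A) = {1}.
cl(A) = ⋂ {C closed : A ⊆ C}. Closed sets containing A: {0, 1}, {0, 1, 2}.
Intersecting these: cl(A) = {0, 1}.
∂A = cl(A) ∖ int(A) = {0, 1} ∖ {1} = {0}.


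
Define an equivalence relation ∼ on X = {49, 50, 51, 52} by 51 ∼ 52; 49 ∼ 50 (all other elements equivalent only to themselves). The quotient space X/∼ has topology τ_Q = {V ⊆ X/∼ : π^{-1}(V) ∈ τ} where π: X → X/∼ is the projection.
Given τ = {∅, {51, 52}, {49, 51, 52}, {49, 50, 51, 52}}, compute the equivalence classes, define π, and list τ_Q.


X/∼ = {[49=50], [51=52]}; |τ_Q| = 3.

Equivalence classes: [49=50], [51=52].
Quotient map π: X → X/∼ sends 49 ↦ [49=50], 50 ↦ [49=50], 51 ↦ [51=52], 52 ↦ [51=52].
For each subset V ⊆ X/∼, compute π^{-1}(V) ⊆ X and check whether π^{-1}(V) ∈ τ. V is open in τ_Q iff π^{-1}(V) ∈ τ.
  V = {}: π^{-1}(V) = ∅ ∈ τ ✓.
  V = {[49=50]}: π^{-1}(V) = {49, 50} ∉ τ ✗.
  V = {[51=52]}: π^{-1}(V) = {51, 52} ∈ τ ✓.
  V = {[49=50], [51=52]}: π^{-1}(V) = {49, 50, 51, 52} ∈ τ ✓.
Open sets in the quotient: τ_Q = {{}, {[51=52]}, {[49=50], [51=52]}} (3 elements).


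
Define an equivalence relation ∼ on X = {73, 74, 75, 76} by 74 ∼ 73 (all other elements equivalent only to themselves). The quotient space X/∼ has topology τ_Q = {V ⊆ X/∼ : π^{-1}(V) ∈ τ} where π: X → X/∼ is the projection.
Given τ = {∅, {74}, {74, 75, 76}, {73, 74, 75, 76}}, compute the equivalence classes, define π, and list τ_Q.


X/∼ = {[73=74], [75], [76]}; |τ_Q| = 2.

Equivalence classes: [73=74], [75], [76].
Quotient map π: X → X/∼ sends 73 ↦ [73=74], 74 ↦ [73=74], 75 ↦ [75], 76 ↦ [76].
For each subset V ⊆ X/∼, compute π^{-1}(V) ⊆ X and check whether π^{-1}(V) ∈ τ. V is open in τ_Q iff π^{-1}(V) ∈ τ.
  V = {}: π^{-1}(V) = ∅ ∈ τ ✓.
  V = {[73=74]}: π^{-1}(V) = {73, 74} ∉ τ ✗.
  V = {[75]}: π^{-1}(V) = {75} ∉ τ ✗.
  V = {[73=74], [75]}: π^{-1}(V) = {73, 74, 75} ∉ τ ✗.
  V = {[76]}: π^{-1}(V) = {76} ∉ τ ✗.
  V = {[73=74], [76]}: π^{-1}(V) = {73, 74, 76} ∉ τ ✗.
  V = {[75], [76]}: π^{-1}(V) = {75, 76} ∉ τ ✗.
  V = {[73=74], [75], [76]}: π^{-1}(V) = {73, 74, 75, 76} ∈ τ ✓.
Open sets in the quotient: τ_Q = {{}, {[73=74], [75], [76]}} (2 elements).


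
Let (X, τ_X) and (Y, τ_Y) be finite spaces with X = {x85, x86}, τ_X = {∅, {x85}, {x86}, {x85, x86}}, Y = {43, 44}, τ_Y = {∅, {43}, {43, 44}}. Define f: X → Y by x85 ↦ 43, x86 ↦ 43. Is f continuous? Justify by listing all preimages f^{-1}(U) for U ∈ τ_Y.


f IS continuous.

Compute f^{-1}(U) for each U ∈ τ_Y:
  U = ∅: f^{-1}(U) = ∅ ∈ τ_X ✓.
  U = {43}: f^{-1}(U) = {x85, x86} ∈ τ_X ✓.
  U = {43, 44}: f^{-1}(U) = {x85, x86} ∈ τ_X ✓.
Every preimage lies in τ_X, so f IS continuous.


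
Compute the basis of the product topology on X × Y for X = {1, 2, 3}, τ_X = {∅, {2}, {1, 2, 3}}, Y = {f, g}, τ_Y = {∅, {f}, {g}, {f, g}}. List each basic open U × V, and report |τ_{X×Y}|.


Basis B = {∅ × ∅, {2} × {f}, {2} × {g}, {2} × {f, g}, {1, 2, 3} × {f}, {1, 2, 3} × {g}, {1, 2, 3} × {f, g}}; |τ_{X×Y}| = 9.

Enumerate products U × V with U ∈ τ_X, V ∈ τ_Y (deduplicated):
  ∅ × ∅ = {} (∅)
  {2} × {f} = {(2,f)}
  {2} × {g} = {(2,g)}
  {2} × {f, g} = {(2,f), (2,g)}
  {1, 2, 3} × {f} = {(1,f), (2,f), (3,f)}
  {1, 2, 3} × {g} = {(1,g), (2,g), (3,g)}
  {1, 2, 3} × {f, g} = {(1,f), (1,g), (2,f), (2,g), (3,f), (3,g)}
These 7 distinct sets form the basis B.
Close under arbitrary unions to get τ_{X×Y}; counting gives |τ_{X×Y}| = 9.


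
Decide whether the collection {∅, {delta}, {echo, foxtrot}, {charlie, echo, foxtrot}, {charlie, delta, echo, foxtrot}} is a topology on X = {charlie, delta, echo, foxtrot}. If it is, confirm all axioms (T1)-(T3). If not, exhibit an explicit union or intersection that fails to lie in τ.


τ is NOT a topology on X.

Axiom (T1): ∅ ∈ τ? Yes; X ∈ τ? Yes.
Axiom (T2/T3): check pairwise unions and intersections of members of τ.
Counterexample for (T2): {delta} ∪ {echo, foxtrot} = {delta, echo, foxtrot} ∉ τ. Therefore τ is NOT a topology.


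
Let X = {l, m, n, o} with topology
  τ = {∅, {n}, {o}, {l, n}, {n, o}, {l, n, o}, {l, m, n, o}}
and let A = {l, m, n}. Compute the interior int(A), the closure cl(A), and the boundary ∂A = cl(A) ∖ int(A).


int(A) = {l, n}, cl(A) = {l, m, n}, ∂A = {m}.

Closed sets in (X, τ) are complements of opens:
  closed(X, τ) = {∅, {m}, {l, m}, {m, o}, {l, m, n}, {l, m, o}, {l, m, n, o}}.
int(A) = ⋃ {U ∈ τ : U ⊆ A}. Opens contained in A: ∅, {n}, {l, n}.
Taking the union of these: int(A) = {l, n}.
cl(A) = ⋂ {C closed : A ⊆ C}. Closed sets containing A: {l, m, n}, {l, m, n, o}.
Intersecting these: cl(A) = {l, m, n}.
∂A = cl(A) ∖ int(A) = {l, m, n} ∖ {l, n} = {m}.


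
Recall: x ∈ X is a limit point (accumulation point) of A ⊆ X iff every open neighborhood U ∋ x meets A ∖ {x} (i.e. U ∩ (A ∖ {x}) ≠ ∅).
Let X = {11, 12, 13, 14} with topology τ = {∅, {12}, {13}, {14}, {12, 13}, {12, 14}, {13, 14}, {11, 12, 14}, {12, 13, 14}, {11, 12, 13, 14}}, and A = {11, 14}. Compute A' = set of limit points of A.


A' = {11}

For each x ∈ X, list the open sets U ∈ τ with x ∈ U, then check whether U ∩ (A ∖ {x}) ≠ ∅ for every such U.
  x = 11: opens ∋ x are {11, 12, 14}, {11, 12, 13, 14}; each meets A ∖ {11}, so x IS a limit point.
  x = 12: open {12} ∋ x has {12} ∩ (A ∖ {12}) = ∅, so x is NOT a limit point.
  x = 13: open {13} ∋ x has {13} ∩ (A ∖ {13}) = ∅, so x is NOT a limit point.
  x = 14: open {14} ∋ x has {14} ∩ (A ∖ {14}) = ∅, so x is NOT a limit point.
Collecting: A' = {11}.


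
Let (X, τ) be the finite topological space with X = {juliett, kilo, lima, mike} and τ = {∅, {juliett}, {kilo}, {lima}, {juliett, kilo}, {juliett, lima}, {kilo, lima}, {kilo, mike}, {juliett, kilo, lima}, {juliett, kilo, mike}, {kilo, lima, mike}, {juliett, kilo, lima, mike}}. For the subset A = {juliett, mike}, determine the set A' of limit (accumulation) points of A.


A' = ∅

For each x ∈ X, list the open sets U ∈ τ with x ∈ U, then check whether U ∩ (A ∖ {x}) ≠ ∅ for every such U.
  x = juliett: open {juliett} ∋ x has {juliett} ∩ (A ∖ {juliett}) = ∅, so x is NOT a limit point.
  x = kilo: open {kilo} ∋ x has {kilo} ∩ (A ∖ {kilo}) = ∅, so x is NOT a limit point.
  x = lima: open {lima} ∋ x has {lima} ∩ (A ∖ {lima}) = ∅, so x is NOT a limit point.
  x = mike: open {kilo, mike} ∋ x has {kilo, mike} ∩ (A ∖ {mike}) = ∅, so x is NOT a limit point.
Collecting: A' = ∅.


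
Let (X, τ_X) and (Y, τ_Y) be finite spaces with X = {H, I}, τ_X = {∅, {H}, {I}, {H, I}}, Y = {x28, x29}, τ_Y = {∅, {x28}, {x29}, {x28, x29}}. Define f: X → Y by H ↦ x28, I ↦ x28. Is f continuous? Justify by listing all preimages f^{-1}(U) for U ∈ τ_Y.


f IS continuous.

Compute f^{-1}(U) for each U ∈ τ_Y:
  U = ∅: f^{-1}(U) = ∅ ∈ τ_X ✓.
  U = {x28}: f^{-1}(U) = {H, I} ∈ τ_X ✓.
  U = {x29}: f^{-1}(U) = ∅ ∈ τ_X ✓.
  U = {x28, x29}: f^{-1}(U) = {H, I} ∈ τ_X ✓.
Every preimage lies in τ_X, so f IS continuous.


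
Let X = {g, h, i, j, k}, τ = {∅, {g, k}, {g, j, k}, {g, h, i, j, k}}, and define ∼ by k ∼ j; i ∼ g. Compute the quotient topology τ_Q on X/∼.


X/∼ = {[g=i], [h], [j=k]}; |τ_Q| = 2.

Equivalence classes: [g=i], [h], [j=k].
Quotient map π: X → X/∼ sends g ↦ [g=i], h ↦ [h], i ↦ [g=i], j ↦ [j=k], k ↦ [j=k].
For each subset V ⊆ X/∼, compute π^{-1}(V) ⊆ X and check whether π^{-1}(V) ∈ τ. V is open in τ_Q iff π^{-1}(V) ∈ τ.
  V = {}: π^{-1}(V) = ∅ ∈ τ ✓.
  V = {[g=i]}: π^{-1}(V) = {g, i} ∉ τ ✗.
  V = {[h]}: π^{-1}(V) = {h} ∉ τ ✗.
  V = {[g=i], [h]}: π^{-1}(V) = {g, h, i} ∉ τ ✗.
  V = {[j=k]}: π^{-1}(V) = {j, k} ∉ τ ✗.
  V = {[g=i], [j=k]}: π^{-1}(V) = {g, i, j, k} ∉ τ ✗.
  V = {[h], [j=k]}: π^{-1}(V) = {h, j, k} ∉ τ ✗.
  V = {[g=i], [h], [j=k]}: π^{-1}(V) = {g, h, i, j, k} ∈ τ ✓.
Open sets in the quotient: τ_Q = {{}, {[g=i], [h], [j=k]}} (2 elements).


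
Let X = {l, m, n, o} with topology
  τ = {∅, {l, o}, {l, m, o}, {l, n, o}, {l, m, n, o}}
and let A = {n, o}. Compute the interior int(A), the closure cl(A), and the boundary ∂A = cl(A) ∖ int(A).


int(A) = ∅, cl(A) = {l, m, n, o}, ∂A = {l, m, n, o}.

Closed sets in (X, τ) are complements of opens:
  closed(X, τ) = {∅, {m}, {n}, {m, n}, {l, m, n, o}}.
int(A) = ⋃ {U ∈ τ : U ⊆ A}. Opens contained in A: ∅.
Taking the union of these: int(A) = ∅.
cl(A) = ⋂ {C closed : A ⊆ C}. Closed sets containing A: {l, m, n, o}.
Intersecting these: cl(A) = {l, m, n, o}.
∂A = cl(A) ∖ int(A) = {l, m, n, o} ∖ ∅ = {l, m, n, o}.


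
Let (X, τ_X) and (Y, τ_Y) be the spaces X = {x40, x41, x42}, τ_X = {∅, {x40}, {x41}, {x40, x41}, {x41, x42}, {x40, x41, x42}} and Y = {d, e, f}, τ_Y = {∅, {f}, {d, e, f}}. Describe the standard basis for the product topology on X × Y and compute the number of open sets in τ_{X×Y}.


Basis B = {∅ × ∅, {x40} × {f}, {x41} × {f}, {x40, x41} × {f}, {x41, x42} × {f}, {x40} × {d, e, f}, {x40, x41, x42} × {f}, {x41} × {d, e, f}, {x40, x41} × {d, e, f}, {x41, x42} × {d, e, f}, {x40, x41, x42} × {d, e, f}}; |τ_{X×Y}| = 18.

Enumerate products U × V with U ∈ τ_X, V ∈ τ_Y (deduplicated):
  ∅ × ∅ = {} (∅)
  {x40} × {f} = {(x40,f)}
  {x41} × {f} = {(x41,f)}
  {x40, x41} × {f} = {(x40,f), (x41,f)}
  {x41, x42} × {f} = {(x41,f), (x42,f)}
  {x40} × {d, e, f} = {(x40,d), (x40,e), (x40,f)}
  {x40, x41, x42} × {f} = {(x40,f), (x41,f), (x42,f)}
  {x41} × {d, e, f} = {(x41,d), (x41,e), (x41,f)}
  {x40, x41} × {d, e, f} = {(x40,d), (x40,e), (x40,f), (x41,d), (x41,e), (x41,f)}
  {x41, x42} × {d, e, f} = {(x41,d), (x41,e), (x41,f), (x42,d), (x42,e), (x42,f)}
  {x40, x41, x42} × {d, e, f} = {(x40,d), (x40,e), (x40,f), (x41,d), (x41,e), (x41,f), (x42,d), (x42,e), (x42,f)}
These 11 distinct sets form the basis B.
Close under arbitrary unions to get τ_{X×Y}; counting gives |τ_{X×Y}| = 18.


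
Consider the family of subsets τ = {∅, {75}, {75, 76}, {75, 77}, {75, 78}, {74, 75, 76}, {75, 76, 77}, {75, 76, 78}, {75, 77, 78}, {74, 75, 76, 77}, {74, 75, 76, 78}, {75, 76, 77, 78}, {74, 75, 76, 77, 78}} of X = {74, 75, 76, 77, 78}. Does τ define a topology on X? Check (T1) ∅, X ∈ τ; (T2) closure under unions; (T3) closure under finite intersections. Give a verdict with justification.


τ IS a topology on X.

Axiom (T1): ∅ ∈ τ? Yes; X ∈ τ? Yes.
Axiom (T2/T3): check pairwise unions and intersections of members of τ.
All pairwise intersections and unions checked — each lies in τ. Therefore τ satisfies (T1), (T2), (T3): it IS a topology on X.


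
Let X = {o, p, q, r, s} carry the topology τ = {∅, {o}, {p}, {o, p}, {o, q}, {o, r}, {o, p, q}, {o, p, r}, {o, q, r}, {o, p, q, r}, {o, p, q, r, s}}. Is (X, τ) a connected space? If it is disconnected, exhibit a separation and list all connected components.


(X, τ) is connected.

Find clopen sets (U ∈ τ with X ∖ U ∈ τ):
  U = ∅, X ∖ U = {o, p, q, r, s} — both open, so U is clopen.
  U = {o, p, q, r, s}, X ∖ U = ∅ — both open, so U is clopen.
Only trivial clopens (∅ and X) exist, so (X, τ) is connected.
Compute connected components by grouping points that agree on all clopens:
  component: {o, p, q, r, s}


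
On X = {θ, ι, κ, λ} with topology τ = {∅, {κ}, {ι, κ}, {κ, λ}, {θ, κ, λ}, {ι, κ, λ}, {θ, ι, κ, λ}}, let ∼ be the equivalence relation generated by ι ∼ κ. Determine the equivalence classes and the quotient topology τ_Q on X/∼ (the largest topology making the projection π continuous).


X/∼ = {[θ], [ι=κ], [λ]}; |τ_Q| = 4.

Equivalence classes: [θ], [ι=κ], [λ].
Quotient map π: X → X/∼ sends θ ↦ [θ], ι ↦ [ι=κ], κ ↦ [ι=κ], λ ↦ [λ].
For each subset V ⊆ X/∼, compute π^{-1}(V) ⊆ X and check whether π^{-1}(V) ∈ τ. V is open in τ_Q iff π^{-1}(V) ∈ τ.
  V = {}: π^{-1}(V) = ∅ ∈ τ ✓.
  V = {[θ]}: π^{-1}(V) = {θ} ∉ τ ✗.
  V = {[ι=κ]}: π^{-1}(V) = {ι, κ} ∈ τ ✓.
  V = {[θ], [ι=κ]}: π^{-1}(V) = {θ, ι, κ} ∉ τ ✗.
  V = {[λ]}: π^{-1}(V) = {λ} ∉ τ ✗.
  V = {[θ], [λ]}: π^{-1}(V) = {θ, λ} ∉ τ ✗.
  V = {[ι=κ], [λ]}: π^{-1}(V) = {ι, κ, λ} ∈ τ ✓.
  V = {[θ], [ι=κ], [λ]}: π^{-1}(V) = {θ, ι, κ, λ} ∈ τ ✓.
Open sets in the quotient: τ_Q = {{}, {[ι=κ]}, {[ι=κ], [λ]}, {[θ], [ι=κ], [λ]}} (4 elements).


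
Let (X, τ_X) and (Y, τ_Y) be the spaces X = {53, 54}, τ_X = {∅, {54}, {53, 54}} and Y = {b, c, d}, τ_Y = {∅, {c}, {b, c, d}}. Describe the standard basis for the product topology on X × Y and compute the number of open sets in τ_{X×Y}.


Basis B = {∅ × ∅, {54} × {c}, {53, 54} × {c}, {54} × {b, c, d}, {53, 54} × {b, c, d}}; |τ_{X×Y}| = 6.

Enumerate products U × V with U ∈ τ_X, V ∈ τ_Y (deduplicated):
  ∅ × ∅ = {} (∅)
  {54} × {c} = {(54,c)}
  {53, 54} × {c} = {(53,c), (54,c)}
  {54} × {b, c, d} = {(54,b), (54,c), (54,d)}
  {53, 54} × {b, c, d} = {(53,b), (53,c), (53,d), (54,b), (54,c), (54,d)}
These 5 distinct sets form the basis B.
Close under arbitrary unions to get τ_{X×Y}; counting gives |τ_{X×Y}| = 6.


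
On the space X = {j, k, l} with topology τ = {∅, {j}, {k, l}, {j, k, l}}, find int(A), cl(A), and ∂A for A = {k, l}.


int(A) = {k, l}, cl(A) = {k, l}, ∂A = ∅.

Closed sets in (X, τ) are complements of opens:
  closed(X, τ) = {∅, {j}, {k, l}, {j, k, l}}.
int(A) = ⋃ {U ∈ τ : U ⊆ A}. Opens contained in A: ∅, {k, l}.
Taking the union of these: int(A) = {k, l}.
cl(A) = ⋂ {C closed : A ⊆ C}. Closed sets containing A: {k, l}, {j, k, l}.
Intersecting these: cl(A) = {k, l}.
∂A = cl(A) ∖ int(A) = {k, l} ∖ {k, l} = ∅.


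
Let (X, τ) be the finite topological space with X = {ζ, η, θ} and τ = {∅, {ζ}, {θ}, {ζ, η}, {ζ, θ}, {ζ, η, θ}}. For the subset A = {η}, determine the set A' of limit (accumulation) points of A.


A' = ∅

For each x ∈ X, list the open sets U ∈ τ with x ∈ U, then check whether U ∩ (A ∖ {x}) ≠ ∅ for every such U.
  x = ζ: open {ζ} ∋ x has {ζ} ∩ (A ∖ {ζ}) = ∅, so x is NOT a limit point.
  x = η: open {ζ, η} ∋ x has {ζ, η} ∩ (A ∖ {η}) = ∅, so x is NOT a limit point.
  x = θ: open {θ} ∋ x has {θ} ∩ (A ∖ {θ}) = ∅, so x is NOT a limit point.
Collecting: A' = ∅.


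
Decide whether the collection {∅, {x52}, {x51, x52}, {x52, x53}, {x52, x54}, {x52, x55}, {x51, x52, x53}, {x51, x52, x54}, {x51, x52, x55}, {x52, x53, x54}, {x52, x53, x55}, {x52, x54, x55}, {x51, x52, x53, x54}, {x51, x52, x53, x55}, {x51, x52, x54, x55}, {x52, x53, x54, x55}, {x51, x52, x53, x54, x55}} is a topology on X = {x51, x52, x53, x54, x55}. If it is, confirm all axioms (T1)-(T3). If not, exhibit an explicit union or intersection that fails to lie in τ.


τ IS a topology on X.

Axiom (T1): ∅ ∈ τ? Yes; X ∈ τ? Yes.
Axiom (T2/T3): check pairwise unions and intersections of members of τ.
All pairwise intersections and unions checked — each lies in τ. Therefore τ satisfies (T1), (T2), (T3): it IS a topology on X.


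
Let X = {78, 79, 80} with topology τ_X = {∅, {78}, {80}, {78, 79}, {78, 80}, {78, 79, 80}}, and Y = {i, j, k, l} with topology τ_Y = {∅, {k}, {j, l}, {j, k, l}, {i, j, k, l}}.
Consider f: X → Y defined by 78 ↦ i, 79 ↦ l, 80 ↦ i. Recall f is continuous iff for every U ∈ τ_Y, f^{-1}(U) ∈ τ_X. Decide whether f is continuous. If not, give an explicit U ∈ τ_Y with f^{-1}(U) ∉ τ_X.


f is NOT continuous.

Compute f^{-1}(U) for each U ∈ τ_Y:
  U = ∅: f^{-1}(U) = ∅ ∈ τ_X ✓.
  U = {k}: f^{-1}(U) = ∅ ∈ τ_X ✓.
  U = {j, l}: f^{-1}(U) = {79} ∉ τ_X ✗.
  U = {j, k, l}: f^{-1}(U) = {79} ∉ τ_X ✗.
  U = {i, j, k, l}: f^{-1}(U) = {78, 79, 80} ∈ τ_X ✓.
Found U = {j, l} with f^{-1}(U) = {79} not in τ_X. Therefore f is NOT continuous.


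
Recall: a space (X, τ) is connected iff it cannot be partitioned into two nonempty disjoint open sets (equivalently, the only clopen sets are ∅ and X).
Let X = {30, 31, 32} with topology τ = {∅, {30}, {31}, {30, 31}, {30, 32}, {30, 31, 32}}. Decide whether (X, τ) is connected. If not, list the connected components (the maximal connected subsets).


(X, τ) is disconnected; components = [{31}, {30, 32}].

Find clopen sets (U ∈ τ with X ∖ U ∈ τ):
  U = ∅, X ∖ U = {30, 31, 32} — both open, so U is clopen.
  U = {31}, X ∖ U = {30, 32} — both open, so U is clopen.
  U = {30, 32}, X ∖ U = {31} — both open, so U is clopen.
  U = {30, 31, 32}, X ∖ U = ∅ — both open, so U is clopen.
Nontrivial clopen(s) exist: e.g. {30, 32}. So (X, τ) is disconnected.
Compute connected components by grouping points that agree on all clopens:
  component: {31}
  component: {30, 32}


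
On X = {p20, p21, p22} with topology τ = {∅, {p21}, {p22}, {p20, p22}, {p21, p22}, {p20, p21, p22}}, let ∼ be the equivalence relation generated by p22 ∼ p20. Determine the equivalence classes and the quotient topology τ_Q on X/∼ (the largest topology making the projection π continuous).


X/∼ = {[p20=p22], [p21]}; |τ_Q| = 4.

Equivalence classes: [p20=p22], [p21].
Quotient map π: X → X/∼ sends p20 ↦ [p20=p22], p21 ↦ [p21], p22 ↦ [p20=p22].
For each subset V ⊆ X/∼, compute π^{-1}(V) ⊆ X and check whether π^{-1}(V) ∈ τ. V is open in τ_Q iff π^{-1}(V) ∈ τ.
  V = {}: π^{-1}(V) = ∅ ∈ τ ✓.
  V = {[p20=p22]}: π^{-1}(V) = {p20, p22} ∈ τ ✓.
  V = {[p21]}: π^{-1}(V) = {p21} ∈ τ ✓.
  V = {[p20=p22], [p21]}: π^{-1}(V) = {p20, p21, p22} ∈ τ ✓.
Open sets in the quotient: τ_Q = {{}, {[p20=p22]}, {[p21]}, {[p20=p22], [p21]}} (4 elements).


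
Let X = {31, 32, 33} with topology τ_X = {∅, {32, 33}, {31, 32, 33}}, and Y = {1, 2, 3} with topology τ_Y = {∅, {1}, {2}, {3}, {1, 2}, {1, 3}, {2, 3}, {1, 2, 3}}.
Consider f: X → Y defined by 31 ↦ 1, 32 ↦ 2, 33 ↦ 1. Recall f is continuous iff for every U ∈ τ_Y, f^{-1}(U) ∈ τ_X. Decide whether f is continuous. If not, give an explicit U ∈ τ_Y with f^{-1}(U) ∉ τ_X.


f is NOT continuous.

Compute f^{-1}(U) for each U ∈ τ_Y:
  U = ∅: f^{-1}(U) = ∅ ∈ τ_X ✓.
  U = {1}: f^{-1}(U) = {31, 33} ∉ τ_X ✗.
  U = {2}: f^{-1}(U) = {32} ∉ τ_X ✗.
  U = {3}: f^{-1}(U) = ∅ ∈ τ_X ✓.
  U = {1, 2}: f^{-1}(U) = {31, 32, 33} ∈ τ_X ✓.
  U = {1, 3}: f^{-1}(U) = {31, 33} ∉ τ_X ✗.
  U = {2, 3}: f^{-1}(U) = {32} ∉ τ_X ✗.
  U = {1, 2, 3}: f^{-1}(U) = {31, 32, 33} ∈ τ_X ✓.
Found U = {1} with f^{-1}(U) = {31, 33} not in τ_X. Therefore f is NOT continuous.


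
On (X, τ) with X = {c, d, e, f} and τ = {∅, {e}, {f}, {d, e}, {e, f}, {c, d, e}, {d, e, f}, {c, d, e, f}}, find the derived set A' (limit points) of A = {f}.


A' = ∅

For each x ∈ X, list the open sets U ∈ τ with x ∈ U, then check whether U ∩ (A ∖ {x}) ≠ ∅ for every such U.
  x = c: open {c, d, e} ∋ x has {c, d, e} ∩ (A ∖ {c}) = ∅, so x is NOT a limit point.
  x = d: open {d, e} ∋ x has {d, e} ∩ (A ∖ {d}) = ∅, so x is NOT a limit point.
  x = e: open {e} ∋ x has {e} ∩ (A ∖ {e}) = ∅, so x is NOT a limit point.
  x = f: open {f} ∋ x has {f} ∩ (A ∖ {f}) = ∅, so x is NOT a limit point.
Collecting: A' = ∅.


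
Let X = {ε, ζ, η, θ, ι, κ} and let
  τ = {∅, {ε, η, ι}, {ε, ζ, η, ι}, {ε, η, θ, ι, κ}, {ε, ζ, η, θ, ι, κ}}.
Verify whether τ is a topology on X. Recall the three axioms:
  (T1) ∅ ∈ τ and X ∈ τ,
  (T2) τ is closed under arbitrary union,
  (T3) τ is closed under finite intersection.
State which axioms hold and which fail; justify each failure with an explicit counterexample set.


τ IS a topology on X.

Axiom (T1): ∅ ∈ τ? Yes; X ∈ τ? Yes.
Axiom (T2/T3): check pairwise unions and intersections of members of τ.
All pairwise intersections and unions checked — each lies in τ. Therefore τ satisfies (T1), (T2), (T3): it IS a topology on X.


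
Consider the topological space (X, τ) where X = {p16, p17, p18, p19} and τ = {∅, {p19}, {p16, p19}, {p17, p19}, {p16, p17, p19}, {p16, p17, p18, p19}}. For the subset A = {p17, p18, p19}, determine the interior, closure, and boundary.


int(A) = {p17, p19}, cl(A) = {p16, p17, p18, p19}, ∂A = {p16, p18}.

Closed sets in (X, τ) are complements of opens:
  closed(X, τ) = {∅, {p18}, {p16, p18}, {p17, p18}, {p16, p17, p18}, {p16, p17, p18, p19}}.
int(A) = ⋃ {U ∈ τ : U ⊆ A}. Opens contained in A: ∅, {p19}, {p17, p19}.
Taking the union of these: int(A) = {p17, p19}.
cl(A) = ⋂ {C closed : A ⊆ C}. Closed sets containing A: {p16, p17, p18, p19}.
Intersecting these: cl(A) = {p16, p17, p18, p19}.
∂A = cl(A) ∖ int(A) = {p16, p17, p18, p19} ∖ {p17, p19} = {p16, p18}.


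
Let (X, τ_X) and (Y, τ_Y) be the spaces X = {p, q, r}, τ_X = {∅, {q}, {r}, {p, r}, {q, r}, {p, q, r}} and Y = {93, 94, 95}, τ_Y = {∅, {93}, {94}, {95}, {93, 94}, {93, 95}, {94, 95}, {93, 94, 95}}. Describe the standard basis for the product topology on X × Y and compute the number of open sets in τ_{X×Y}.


Basis B = {∅ × ∅, {q} × {93}, {q} × {94}, {q} × {95}, {r} × {93}, {r} × {94}, {r} × {95}, {p, r} × {93}, {p, r} × {94}, {p, r} × {95}, {q} × {93, 94}, {q} × {93, 95}, {q, r} × {93}, {q} × {94, 95}, {q, r} × {94}, {q, r} × {95}, {r} × {93, 94}, {r} × {93, 95}, {r} × {94, 95}, {p, q, r} × {93}, {p, q, r} × {94}, {p, q, r} × {95}, {q} × {93, 94, 95}, {r} × {93, 94, 95}, {p, r} × {93, 94}, {p, r} × {93, 95}, {p, r} × {94, 95}, {q, r} × {93, 94}, {q, r} × {93, 95}, {q, r} × {94, 95}, {p, r} × {93, 94, 95}, {p, q, r} × {93, 94}, {p, q, r} × {93, 95}, {p, q, r} × {94, 95}, {q, r} × {93, 94, 95}, {p, q, r} × {93, 94, 95}}; |τ_{X×Y}| = 216.

Enumerate products U × V with U ∈ τ_X, V ∈ τ_Y (deduplicated):
  ∅ × ∅ = {} (∅)
  {q} × {93} = {(q,93)}
  {q} × {94} = {(q,94)}
  {q} × {95} = {(q,95)}
  {r} × {93} = {(r,93)}
  {r} × {94} = {(r,94)}
  {r} × {95} = {(r,95)}
  {p, r} × {93} = {(p,93), (r,93)}
  {p, r} × {94} = {(p,94), (r,94)}
  {p, r} × {95} = {(p,95), (r,95)}
  {q} × {93, 94} = {(q,93), (q,94)}
  {q} × {93, 95} = {(q,93), (q,95)}
  {q, r} × {93} = {(q,93), (r,93)}
  {q} × {94, 95} = {(q,94), (q,95)}
  {q, r} × {94} = {(q,94), (r,94)}
  {q, r} × {95} = {(q,95), (r,95)}
  {r} × {93, 94} = {(r,93), (r,94)}
  {r} × {93, 95} = {(r,93), (r,95)}
  {r} × {94, 95} = {(r,94), (r,95)}
  {p, q, r} × {93} = {(p,93), (q,93), (r,93)}
  {p, q, r} × {94} = {(p,94), (q,94), (r,94)}
  {p, q, r} × {95} = {(p,95), (q,95), (r,95)}
  {q} × {93, 94, 95} = {(q,93), (q,94), (q,95)}
  {r} × {93, 94, 95} = {(r,93), (r,94), (r,95)}
  {p, r} × {93, 94} = {(p,93), (p,94), (r,93), (r,94)}
  {p, r} × {93, 95} = {(p,93), (p,95), (r,93), (r,95)}
  {p, r} × {94, 95} = {(p,94), (p,95), (r,94), (r,95)}
  {q, r} × {93, 94} = {(q,93), (q,94), (r,93), (r,94)}
  {q, r} × {93, 95} = {(q,93), (q,95), (r,93), (r,95)}
  {q, r} × {94, 95} = {(q,94), (q,95), (r,94), (r,95)}
  {p, r} × {93, 94, 95} = {(p,93), (p,94), (p,95), (r,93), (r,94), (r,95)}
  {p, q, r} × {93, 94} = {(p,93), (p,94), (q,93), (q,94), (r,93), (r,94)}
  {p, q, r} × {93, 95} = {(p,93), (p,95), (q,93), (q,95), (r,93), (r,95)}
  {p, q, r} × {94, 95} = {(p,94), (p,95), (q,94), (q,95), (r,94), (r,95)}
  {q, r} × {93, 94, 95} = {(q,93), (q,94), (q,95), (r,93), (r,94), (r,95)}
  {p, q, r} × {93, 94, 95} = {(p,93), (p,94), (p,95), (q,93), (q,94), (q,95), (r,93), (r,94), (r,95)}
These 36 distinct sets form the basis B.
Close under arbitrary unions to get τ_{X×Y}; counting gives |τ_{X×Y}| = 216.


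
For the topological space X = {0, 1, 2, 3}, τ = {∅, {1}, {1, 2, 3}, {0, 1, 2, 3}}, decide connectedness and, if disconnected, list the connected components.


(X, τ) is connected.

Find clopen sets (U ∈ τ with X ∖ U ∈ τ):
  U = ∅, X ∖ U = {0, 1, 2, 3} — both open, so U is clopen.
  U = {0, 1, 2, 3}, X ∖ U = ∅ — both open, so U is clopen.
Only trivial clopens (∅ and X) exist, so (X, τ) is connected.
Compute connected components by grouping points that agree on all clopens:
  component: {0, 1, 2, 3}


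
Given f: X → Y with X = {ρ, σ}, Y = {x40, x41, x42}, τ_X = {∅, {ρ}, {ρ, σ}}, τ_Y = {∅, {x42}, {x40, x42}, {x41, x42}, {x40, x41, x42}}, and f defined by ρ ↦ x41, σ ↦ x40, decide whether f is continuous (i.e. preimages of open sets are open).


f is NOT continuous.

Compute f^{-1}(U) for each U ∈ τ_Y:
  U = ∅: f^{-1}(U) = ∅ ∈ τ_X ✓.
  U = {x42}: f^{-1}(U) = ∅ ∈ τ_X ✓.
  U = {x40, x42}: f^{-1}(U) = {σ} ∉ τ_X ✗.
  U = {x41, x42}: f^{-1}(U) = {ρ} ∈ τ_X ✓.
  U = {x40, x41, x42}: f^{-1}(U) = {ρ, σ} ∈ τ_X ✓.
Found U = {x40, x42} with f^{-1}(U) = {σ} not in τ_X. Therefore f is NOT continuous.


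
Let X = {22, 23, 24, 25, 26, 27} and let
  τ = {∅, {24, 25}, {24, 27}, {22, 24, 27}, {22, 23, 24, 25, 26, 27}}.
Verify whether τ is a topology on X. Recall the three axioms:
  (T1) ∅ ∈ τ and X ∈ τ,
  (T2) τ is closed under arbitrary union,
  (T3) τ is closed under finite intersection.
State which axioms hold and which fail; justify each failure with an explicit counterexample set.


τ is NOT a topology on X.

Axiom (T1): ∅ ∈ τ? Yes; X ∈ τ? Yes.
Axiom (T2/T3): check pairwise unions and intersections of members of τ.
Counterexample for (T3): {24, 25} ∩ {24, 27} = {24} ∉ τ. Therefore τ is NOT a topology.


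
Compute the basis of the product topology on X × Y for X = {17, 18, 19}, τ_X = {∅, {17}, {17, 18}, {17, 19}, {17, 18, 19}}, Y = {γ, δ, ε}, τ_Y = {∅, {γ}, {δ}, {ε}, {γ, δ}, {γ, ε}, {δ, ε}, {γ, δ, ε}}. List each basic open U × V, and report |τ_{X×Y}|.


Basis B = {∅ × ∅, {17} × {γ}, {17} × {δ}, {17} × {ε}, {17} × {γ, δ}, {17} × {γ, ε}, {17, 18} × {γ}, {17, 19} × {γ}, {17} × {δ, ε}, {17, 18} × {δ}, {17, 19} × {δ}, {17, 18} × {ε}, {17, 19} × {ε}, {17} × {γ, δ, ε}, {17, 18, 19} × {γ}, {17, 18, 19} × {δ}, {17, 18, 19} × {ε}, {17, 18} × {γ, δ}, {17, 19} × {γ, δ}, {17, 18} × {γ, ε}, {17, 19} × {γ, ε}, {17, 18} × {δ, ε}, {17, 19} × {δ, ε}, {17, 18} × {γ, δ, ε}, {17, 19} × {γ, δ, ε}, {17, 18, 19} × {γ, δ}, {17, 18, 19} × {γ, ε}, {17, 18, 19} × {δ, ε}, {17, 18, 19} × {γ, δ, ε}}; |τ_{X×Y}| = 125.

Enumerate products U × V with U ∈ τ_X, V ∈ τ_Y (deduplicated):
  ∅ × ∅ = {} (∅)
  {17} × {γ} = {(17,γ)}
  {17} × {δ} = {(17,δ)}
  {17} × {ε} = {(17,ε)}
  {17} × {γ, δ} = {(17,γ), (17,δ)}
  {17} × {γ, ε} = {(17,γ), (17,ε)}
  {17, 18} × {γ} = {(17,γ), (18,γ)}
  {17, 19} × {γ} = {(17,γ), (19,γ)}
  {17} × {δ, ε} = {(17,δ), (17,ε)}
  {17, 18} × {δ} = {(17,δ), (18,δ)}
  {17, 19} × {δ} = {(17,δ), (19,δ)}
  {17, 18} × {ε} = {(17,ε), (18,ε)}
  {17, 19} × {ε} = {(17,ε), (19,ε)}
  {17} × {γ, δ, ε} = {(17,γ), (17,δ), (17,ε)}
  {17, 18, 19} × {γ} = {(17,γ), (18,γ), (19,γ)}
  {17, 18, 19} × {δ} = {(17,δ), (18,δ), (19,δ)}
  {17, 18, 19} × {ε} = {(17,ε), (18,ε), (19,ε)}
  {17, 18} × {γ, δ} = {(17,γ), (17,δ), (18,γ), (18,δ)}
  {17, 19} × {γ, δ} = {(17,γ), (17,δ), (19,γ), (19,δ)}
  {17, 18} × {γ, ε} = {(17,γ), (17,ε), (18,γ), (18,ε)}
  {17, 19} × {γ, ε} = {(17,γ), (17,ε), (19,γ), (19,ε)}
  {17, 18} × {δ, ε} = {(17,δ), (17,ε), (18,δ), (18,ε)}
  {17, 19} × {δ, ε} = {(17,δ), (17,ε), (19,δ), (19,ε)}
  {17, 18} × {γ, δ, ε} = {(17,γ), (17,δ), (17,ε), (18,γ), (18,δ), (18,ε)}
  {17, 19} × {γ, δ, ε} = {(17,γ), (17,δ), (17,ε), (19,γ), (19,δ), (19,ε)}
  {17, 18, 19} × {γ, δ} = {(17,γ), (17,δ), (18,γ), (18,δ), (19,γ), (19,δ)}
  {17, 18, 19} × {γ, ε} = {(17,γ), (17,ε), (18,γ), (18,ε), (19,γ), (19,ε)}
  {17, 18, 19} × {δ, ε} = {(17,δ), (17,ε), (18,δ), (18,ε), (19,δ), (19,ε)}
  {17, 18, 19} × {γ, δ, ε} = {(17,γ), (17,δ), (17,ε), (18,γ), (18,δ), (18,ε), (19,γ), (19,δ), (19,ε)}
These 29 distinct sets form the basis B.
Close under arbitrary unions to get τ_{X×Y}; counting gives |τ_{X×Y}| = 125.


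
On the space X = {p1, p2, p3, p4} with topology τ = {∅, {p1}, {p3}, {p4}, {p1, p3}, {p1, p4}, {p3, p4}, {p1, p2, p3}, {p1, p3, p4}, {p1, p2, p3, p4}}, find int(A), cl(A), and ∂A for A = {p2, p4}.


int(A) = {p4}, cl(A) = {p2, p4}, ∂A = {p2}.

Closed sets in (X, τ) are complements of opens:
  closed(X, τ) = {∅, {p2}, {p4}, {p1, p2}, {p2, p3}, {p2, p4}, {p1, p2, p3}, {p1, p2, p4}, {p2, p3, p4}, {p1, p2, p3, p4}}.
int(A) = ⋃ {U ∈ τ : U ⊆ A}. Opens contained in A: ∅, {p4}.
Taking the union of these: int(A) = {p4}.
cl(A) = ⋂ {C closed : A ⊆ C}. Closed sets containing A: {p2, p4}, {p1, p2, p4}, {p2, p3, p4}, {p1, p2, p3, p4}.
Intersecting these: cl(A) = {p2, p4}.
∂A = cl(A) ∖ int(A) = {p2, p4} ∖ {p4} = {p2}.


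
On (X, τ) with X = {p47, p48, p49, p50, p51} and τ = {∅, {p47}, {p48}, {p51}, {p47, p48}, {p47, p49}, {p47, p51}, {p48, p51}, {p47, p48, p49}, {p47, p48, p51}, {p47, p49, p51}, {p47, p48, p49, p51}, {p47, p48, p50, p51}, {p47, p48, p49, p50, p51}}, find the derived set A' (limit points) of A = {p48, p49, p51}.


A' = {p50}

For each x ∈ X, list the open sets U ∈ τ with x ∈ U, then check whether U ∩ (A ∖ {x}) ≠ ∅ for every such U.
  x = p47: open {p47} ∋ x has {p47} ∩ (A ∖ {p47}) = ∅, so x is NOT a limit point.
  x = p48: open {p48} ∋ x has {p48} ∩ (A ∖ {p48}) = ∅, so x is NOT a limit point.
  x = p49: open {p47, p49} ∋ x has {p47, p49} ∩ (A ∖ {p49}) = ∅, so x is NOT a limit point.
  x = p50: opens ∋ x are {p47, p48, p50, p51}, {p47, p48, p49, p50, p51}; each meets A ∖ {p50}, so x IS a limit point.
  x = p51: open {p51} ∋ x has {p51} ∩ (A ∖ {p51}) = ∅, so x is NOT a limit point.
Collecting: A' = {p50}.


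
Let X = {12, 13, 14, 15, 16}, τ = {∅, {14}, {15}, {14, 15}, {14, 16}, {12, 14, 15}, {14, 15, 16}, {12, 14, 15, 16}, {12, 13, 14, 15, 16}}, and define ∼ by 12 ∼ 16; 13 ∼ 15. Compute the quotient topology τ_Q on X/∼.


X/∼ = {[12=16], [13=15], [14]}; |τ_Q| = 3.

Equivalence classes: [12=16], [13=15], [14].
Quotient map π: X → X/∼ sends 12 ↦ [12=16], 13 ↦ [13=15], 14 ↦ [14], 15 ↦ [13=15], 16 ↦ [12=16].
For each subset V ⊆ X/∼, compute π^{-1}(V) ⊆ X and check whether π^{-1}(V) ∈ τ. V is open in τ_Q iff π^{-1}(V) ∈ τ.
  V = {}: π^{-1}(V) = ∅ ∈ τ ✓.
  V = {[12=16]}: π^{-1}(V) = {12, 16} ∉ τ ✗.
  V = {[13=15]}: π^{-1}(V) = {13, 15} ∉ τ ✗.
  V = {[12=16], [13=15]}: π^{-1}(V) = {12, 13, 15, 16} ∉ τ ✗.
  V = {[14]}: π^{-1}(V) = {14} ∈ τ ✓.
  V = {[12=16], [14]}: π^{-1}(V) = {12, 14, 16} ∉ τ ✗.
  V = {[13=15], [14]}: π^{-1}(V) = {13, 14, 15} ∉ τ ✗.
  V = {[12=16], [13=15], [14]}: π^{-1}(V) = {12, 13, 14, 15, 16} ∈ τ ✓.
Open sets in the quotient: τ_Q = {{}, {[14]}, {[12=16], [13=15], [14]}} (3 elements).


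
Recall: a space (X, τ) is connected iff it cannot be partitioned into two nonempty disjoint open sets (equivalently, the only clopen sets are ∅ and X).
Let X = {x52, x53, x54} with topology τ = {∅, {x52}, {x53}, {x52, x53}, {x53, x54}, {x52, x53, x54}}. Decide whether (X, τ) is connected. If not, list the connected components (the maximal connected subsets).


(X, τ) is disconnected; components = [{x52}, {x53, x54}].

Find clopen sets (U ∈ τ with X ∖ U ∈ τ):
  U = ∅, X ∖ U = {x52, x53, x54} — both open, so U is clopen.
  U = {x52}, X ∖ U = {x53, x54} — both open, so U is clopen.
  U = {x53, x54}, X ∖ U = {x52} — both open, so U is clopen.
  U = {x52, x53, x54}, X ∖ U = ∅ — both open, so U is clopen.
Nontrivial clopen(s) exist: e.g. {x52}. So (X, τ) is disconnected.
Compute connected components by grouping points that agree on all clopens:
  component: {x52}
  component: {x53, x54}


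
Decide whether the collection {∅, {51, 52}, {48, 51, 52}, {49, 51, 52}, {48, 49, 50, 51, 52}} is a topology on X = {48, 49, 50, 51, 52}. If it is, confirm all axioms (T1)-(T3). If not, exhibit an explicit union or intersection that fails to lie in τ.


τ is NOT a topology on X.

Axiom (T1): ∅ ∈ τ? Yes; X ∈ τ? Yes.
Axiom (T2/T3): check pairwise unions and intersections of members of τ.
Counterexample for (T2): {48, 51, 52} ∪ {49, 51, 52} = {48, 49, 51, 52} ∉ τ. Therefore τ is NOT a topology.


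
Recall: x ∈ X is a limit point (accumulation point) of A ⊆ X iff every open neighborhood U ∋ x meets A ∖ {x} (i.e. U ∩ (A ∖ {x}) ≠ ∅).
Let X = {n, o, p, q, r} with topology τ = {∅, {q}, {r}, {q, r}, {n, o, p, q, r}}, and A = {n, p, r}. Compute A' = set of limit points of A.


A' = {n, o, p}

For each x ∈ X, list the open sets U ∈ τ with x ∈ U, then check whether U ∩ (A ∖ {x}) ≠ ∅ for every such U.
  x = n: opens ∋ x are {n, o, p, q, r}; each meets A ∖ {n}, so x IS a limit point.
  x = o: opens ∋ x are {n, o, p, q, r}; each meets A ∖ {o}, so x IS a limit point.
  x = p: opens ∋ x are {n, o, p, q, r}; each meets A ∖ {p}, so x IS a limit point.
  x = q: open {q} ∋ x has {q} ∩ (A ∖ {q}) = ∅, so x is NOT a limit point.
  x = r: open {r} ∋ x has {r} ∩ (A ∖ {r}) = ∅, so x is NOT a limit point.
Collecting: A' = {n, o, p}.
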